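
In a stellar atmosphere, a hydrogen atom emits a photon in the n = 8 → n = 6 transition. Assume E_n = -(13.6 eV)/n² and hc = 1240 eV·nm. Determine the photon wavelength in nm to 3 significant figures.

7500 nm

ΔE = 13.60 × (1/6² − 1/8²) = 13.60 × 0.01215 = 0.1653 eV.
λ = hc/ΔE = 1240 / 0.1653 = 7500 nm.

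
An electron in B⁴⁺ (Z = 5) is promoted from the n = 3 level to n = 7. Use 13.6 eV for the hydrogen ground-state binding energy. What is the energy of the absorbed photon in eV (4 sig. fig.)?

The Bohr energies scale as Z², so for Z = 5: E_n = −340.0/n² eV.
E_7 = −340.0/49 = −6.939 eV and E_3 = −340.0/9 = −37.78 eV.
The photon energy is |E_7 − E_3| = 30.84 eV.

30.84 eV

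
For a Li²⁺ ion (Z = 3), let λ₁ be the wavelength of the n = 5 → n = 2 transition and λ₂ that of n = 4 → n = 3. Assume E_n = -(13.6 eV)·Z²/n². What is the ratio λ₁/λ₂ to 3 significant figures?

0.231

λ ∝ 1/ΔE ∝ 1/(1/n_f² − 1/n_i²), and the Z² and hc factors cancel in the ratio.
λ₁/λ₂ = (1/3² − 1/4²)/(1/2² − 1/5²) = 0.04861/0.2100 = 0.231.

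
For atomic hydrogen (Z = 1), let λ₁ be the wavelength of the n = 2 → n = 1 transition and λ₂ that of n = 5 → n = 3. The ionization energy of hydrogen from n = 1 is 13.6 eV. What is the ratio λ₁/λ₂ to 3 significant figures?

0.0948

λ ∝ 1/ΔE ∝ 1/(1/n_f² − 1/n_i²), and the Z² and hc factors cancel in the ratio.
λ₁/λ₂ = (1/3² − 1/5²)/(1/1² − 1/2²) = 0.07111/0.7500 = 0.0948.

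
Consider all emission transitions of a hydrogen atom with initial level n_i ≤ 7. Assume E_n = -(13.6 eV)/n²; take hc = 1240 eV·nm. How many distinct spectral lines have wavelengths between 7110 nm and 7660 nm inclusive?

Enumerate all n_i → n_f pairs with 1 ≤ n_f < n_i ≤ 7 and compute λ = 1240 / [13.6·1·(1/n_f² − 1/n_i²)].
Lines falling in [7110, 7660] nm: 6→5 (7460 nm).

1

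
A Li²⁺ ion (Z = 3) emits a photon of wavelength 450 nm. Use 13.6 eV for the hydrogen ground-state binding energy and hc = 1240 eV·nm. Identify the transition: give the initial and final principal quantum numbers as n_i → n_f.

n_i = 5, n_f = 4

The photon energy is ΔE = hc/λ = 1240 / 450 = 2.756 eV.
With Z = 3, ΔE = 122.4 × (1/n_f² − 1/n_i²), so 1/n_f² − 1/n_i² = 0.02251.
Trying n_f = 4 gives 1/n_i² = 0.03999, i.e. n_i ≈ 5; this pair matches.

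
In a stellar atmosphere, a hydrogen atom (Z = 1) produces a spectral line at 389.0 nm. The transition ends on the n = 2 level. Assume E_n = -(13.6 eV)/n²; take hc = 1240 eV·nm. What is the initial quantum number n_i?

n_i = 8

The photon energy is ΔE = hc/λ = 1240 / 389.0 = 3.188 eV.
With Z = 1, ΔE = 13.60 × (1/n_f² − 1/n_i²), so 1/n_f² − 1/n_i² = 0.2344.
With n_f = 2: 1/n_i² = 1/4 − 0.2344 = 0.01561, so n_i ≈ 8.00.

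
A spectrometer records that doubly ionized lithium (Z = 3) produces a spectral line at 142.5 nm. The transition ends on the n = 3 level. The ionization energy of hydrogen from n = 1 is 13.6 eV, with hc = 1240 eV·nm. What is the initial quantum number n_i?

n_i = 5

The photon energy is ΔE = hc/λ = 1240 / 142.5 = 8.702 eV.
With Z = 3, ΔE = 122.4 × (1/n_f² − 1/n_i²), so 1/n_f² − 1/n_i² = 0.07109.
With n_f = 3: 1/n_i² = 1/9 − 0.07109 = 0.04002, so n_i ≈ 5.00.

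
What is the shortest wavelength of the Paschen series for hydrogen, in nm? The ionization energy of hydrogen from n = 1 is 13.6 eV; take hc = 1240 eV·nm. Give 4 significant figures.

820.6 nm

The Paschen series has lower level n_f = 3; the series limit corresponds to n_i → ∞.
ΔE_max = 13.6 × 1 / 3² = 1.511 eV.
λ_min = 1240 / 1.511 = 820.6 nm.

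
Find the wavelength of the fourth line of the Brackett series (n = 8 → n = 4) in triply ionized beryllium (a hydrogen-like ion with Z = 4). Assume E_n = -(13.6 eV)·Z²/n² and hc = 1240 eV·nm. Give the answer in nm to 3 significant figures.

The Brackett series terminates on n_f = 4; the fourth line has n_i = 4+4 = 8.
ΔE = 217.6 × (1/4² − 1/8²) = 10.20 eV.
λ = 1240 / 10.20 = 122 nm.

122 nm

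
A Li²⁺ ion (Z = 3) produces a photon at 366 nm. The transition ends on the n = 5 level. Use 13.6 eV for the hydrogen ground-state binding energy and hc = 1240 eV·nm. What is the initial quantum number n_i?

n_i = 9

The photon energy is ΔE = hc/λ = 1240 / 366 = 3.388 eV.
With Z = 3, ΔE = 122.4 × (1/n_f² − 1/n_i²), so 1/n_f² − 1/n_i² = 0.02768.
With n_f = 5: 1/n_i² = 1/25 − 0.02768 = 0.01232, so n_i ≈ 9.01.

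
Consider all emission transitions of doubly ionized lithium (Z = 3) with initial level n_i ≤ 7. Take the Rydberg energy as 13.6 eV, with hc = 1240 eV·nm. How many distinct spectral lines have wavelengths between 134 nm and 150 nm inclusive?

1

Enumerate all n_i → n_f pairs with 1 ≤ n_f < n_i ≤ 7 and compute λ = 1240 / [13.6·9·(1/n_f² − 1/n_i²)].
Lines falling in [134, 150] nm: 5→3 (142.5 nm).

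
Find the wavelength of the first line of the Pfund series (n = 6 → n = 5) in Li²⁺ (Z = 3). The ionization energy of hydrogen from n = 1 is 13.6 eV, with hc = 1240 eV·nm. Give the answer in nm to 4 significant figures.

828.9 nm

The Pfund series terminates on n_f = 5; the first line has n_i = 5+1 = 6.
ΔE = 122.4 × (1/5² − 1/6²) = 1.496 eV.
λ = 1240 / 1.496 = 828.9 nm.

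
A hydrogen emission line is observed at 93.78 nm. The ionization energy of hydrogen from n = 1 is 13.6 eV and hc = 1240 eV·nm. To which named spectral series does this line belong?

ΔE = 1240/93.78 = 13.22 eV.
This matches 13.6 × (1/1² − 1/6²), so n_f = 1: the Lyman series.

Lyman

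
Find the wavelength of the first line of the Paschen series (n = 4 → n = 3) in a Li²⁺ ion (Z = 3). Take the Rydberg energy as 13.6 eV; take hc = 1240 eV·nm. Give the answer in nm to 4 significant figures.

208.4 nm

The Paschen series terminates on n_f = 3; the first line has n_i = 3+1 = 4.
ΔE = 122.4 × (1/3² − 1/4²) = 5.950 eV.
λ = 1240 / 5.950 = 208.4 nm.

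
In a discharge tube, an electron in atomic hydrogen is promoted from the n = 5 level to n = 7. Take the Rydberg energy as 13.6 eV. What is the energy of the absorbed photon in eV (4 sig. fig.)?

0.2664 eV

E_7 = −13.60/49 = −0.2776 eV and E_5 = −13.60/25 = −0.5440 eV.
The photon energy is |E_7 − E_5| = 0.2664 eV.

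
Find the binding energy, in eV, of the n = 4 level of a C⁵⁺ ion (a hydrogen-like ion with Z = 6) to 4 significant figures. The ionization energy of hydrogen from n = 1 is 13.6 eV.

E_n = −13.6 Z²/n² = −489.6/n² eV for Z = 6.
E_4 = −489.6/16 = −30.60 eV, so ionization (to E = 0) requires 30.60 eV.

30.60 eV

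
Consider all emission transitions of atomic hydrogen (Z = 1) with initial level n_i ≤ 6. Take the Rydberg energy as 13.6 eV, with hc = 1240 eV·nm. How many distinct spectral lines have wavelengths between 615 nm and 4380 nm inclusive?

Enumerate all n_i → n_f pairs with 1 ≤ n_f < n_i ≤ 6 and compute λ = 1240 / [13.6·1·(1/n_f² − 1/n_i²)].
Lines falling in [615, 4380] nm: 3→2 (656.5 nm), 6→3 (1094 nm), 5→3 (1282 nm), 4→3 (1876 nm), 6→4 (2626 nm), 5→4 (4052 nm).

6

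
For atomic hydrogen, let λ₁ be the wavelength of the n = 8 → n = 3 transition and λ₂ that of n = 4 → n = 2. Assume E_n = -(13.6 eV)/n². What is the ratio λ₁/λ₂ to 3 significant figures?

1.96

λ ∝ 1/ΔE ∝ 1/(1/n_f² − 1/n_i²), and the Z² and hc factors cancel in the ratio.
λ₁/λ₂ = (1/2² − 1/4²)/(1/3² − 1/8²) = 0.1875/0.09549 = 1.96.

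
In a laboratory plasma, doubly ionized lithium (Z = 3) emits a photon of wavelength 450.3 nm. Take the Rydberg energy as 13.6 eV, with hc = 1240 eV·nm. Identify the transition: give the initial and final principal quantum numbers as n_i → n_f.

n_i = 5, n_f = 4

The photon energy is ΔE = hc/λ = 1240 / 450.3 = 2.754 eV.
With Z = 3, ΔE = 122.4 × (1/n_f² − 1/n_i²), so 1/n_f² − 1/n_i² = 0.02250.
Trying n_f = 4 gives 1/n_i² = 0.04000, i.e. n_i ≈ 5; this pair matches.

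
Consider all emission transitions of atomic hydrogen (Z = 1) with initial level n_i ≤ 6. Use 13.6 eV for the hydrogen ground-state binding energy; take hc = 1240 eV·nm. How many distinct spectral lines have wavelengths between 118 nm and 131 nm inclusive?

1

Enumerate all n_i → n_f pairs with 1 ≤ n_f < n_i ≤ 6 and compute λ = 1240 / [13.6·1·(1/n_f² − 1/n_i²)].
Lines falling in [118, 131] nm: 2→1 (121.6 nm).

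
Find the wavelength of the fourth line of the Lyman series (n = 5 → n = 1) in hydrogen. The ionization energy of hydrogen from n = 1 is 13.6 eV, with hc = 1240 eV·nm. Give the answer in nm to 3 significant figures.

95.0 nm

The Lyman series terminates on n_f = 1; the fourth line has n_i = 1+4 = 5.
ΔE = 13.60 × (1/1² − 1/5²) = 13.06 eV.
λ = 1240 / 13.06 = 95.0 nm.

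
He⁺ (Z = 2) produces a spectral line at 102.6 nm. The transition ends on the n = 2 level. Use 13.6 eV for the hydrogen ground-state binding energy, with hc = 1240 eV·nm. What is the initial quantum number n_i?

The photon energy is ΔE = hc/λ = 1240 / 102.6 = 12.09 eV.
With Z = 2, ΔE = 54.40 × (1/n_f² − 1/n_i²), so 1/n_f² − 1/n_i² = 0.2222.
With n_f = 2: 1/n_i² = 1/4 − 0.2222 = 0.02784, so n_i ≈ 5.99.

n_i = 6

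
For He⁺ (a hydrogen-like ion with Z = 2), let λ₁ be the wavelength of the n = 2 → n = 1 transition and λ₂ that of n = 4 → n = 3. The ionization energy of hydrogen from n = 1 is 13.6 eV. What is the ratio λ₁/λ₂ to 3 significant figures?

λ ∝ 1/ΔE ∝ 1/(1/n_f² − 1/n_i²), and the Z² and hc factors cancel in the ratio.
λ₁/λ₂ = (1/3² − 1/4²)/(1/1² − 1/2²) = 0.04861/0.7500 = 0.0648.

0.0648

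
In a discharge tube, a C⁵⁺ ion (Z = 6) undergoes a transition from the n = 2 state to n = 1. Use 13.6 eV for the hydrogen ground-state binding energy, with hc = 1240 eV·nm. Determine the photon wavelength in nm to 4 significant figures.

For Z = 6 the level energies scale as Z², so the effective Rydberg energy is 13.6 × 36 = 489.6 eV.
ΔE = 489.6 × (1/1² − 1/2²) = 489.6 × 0.7500 = 367.2 eV.
λ = hc/ΔE = 1240 / 367.2 = 3.377 nm.

3.377 nm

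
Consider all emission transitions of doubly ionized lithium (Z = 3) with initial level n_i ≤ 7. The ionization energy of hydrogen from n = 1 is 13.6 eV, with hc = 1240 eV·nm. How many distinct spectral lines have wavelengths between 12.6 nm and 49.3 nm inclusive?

4

Enumerate all n_i → n_f pairs with 1 ≤ n_f < n_i ≤ 7 and compute λ = 1240 / [13.6·9·(1/n_f² − 1/n_i²)].
Lines falling in [12.6, 49.3] nm: 2→1 (13.51 nm), 7→2 (44.12 nm), 6→2 (45.59 nm), 5→2 (48.24 nm).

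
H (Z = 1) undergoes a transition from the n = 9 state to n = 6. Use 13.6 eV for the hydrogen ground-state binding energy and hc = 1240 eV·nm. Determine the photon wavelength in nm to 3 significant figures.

5910 nm

ΔE = 13.60 × (1/6² − 1/9²) = 13.60 × 0.01543 = 0.2099 eV.
λ = hc/ΔE = 1240 / 0.2099 = 5910 nm.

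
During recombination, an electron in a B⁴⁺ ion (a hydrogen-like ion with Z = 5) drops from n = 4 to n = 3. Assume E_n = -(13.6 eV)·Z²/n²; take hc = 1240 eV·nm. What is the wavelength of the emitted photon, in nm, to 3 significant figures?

For Z = 5 the level energies scale as Z², so the effective Rydberg energy is 13.6 × 25 = 340.0 eV.
ΔE = 340.0 × (1/3² − 1/4²) = 340.0 × 0.04861 = 16.53 eV.
λ = hc/ΔE = 1240 / 16.53 = 75.0 nm.

75.0 nm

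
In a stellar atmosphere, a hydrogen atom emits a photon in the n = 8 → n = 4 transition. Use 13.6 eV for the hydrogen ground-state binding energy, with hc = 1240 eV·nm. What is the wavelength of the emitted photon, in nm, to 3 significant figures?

1950 nm

ΔE = 13.60 × (1/4² − 1/8²) = 13.60 × 0.04688 = 0.6375 eV.
λ = hc/ΔE = 1240 / 0.6375 = 1950 nm.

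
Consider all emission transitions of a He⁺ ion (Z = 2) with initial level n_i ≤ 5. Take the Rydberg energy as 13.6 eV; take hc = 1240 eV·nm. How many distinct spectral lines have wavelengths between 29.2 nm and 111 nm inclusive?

2

Enumerate all n_i → n_f pairs with 1 ≤ n_f < n_i ≤ 5 and compute λ = 1240 / [13.6·4·(1/n_f² − 1/n_i²)].
Lines falling in [29.2, 111] nm: 2→1 (30.39 nm), 5→2 (108.5 nm).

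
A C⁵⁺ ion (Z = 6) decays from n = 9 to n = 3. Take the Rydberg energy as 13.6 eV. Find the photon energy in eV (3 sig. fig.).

48.4 eV

The Bohr energies scale as Z², so for Z = 6: E_n = −489.6/n² eV.
E_9 = −489.6/81 = −6.044 eV and E_3 = −489.6/9 = −54.40 eV.
The photon energy is |E_9 − E_3| = 48.4 eV.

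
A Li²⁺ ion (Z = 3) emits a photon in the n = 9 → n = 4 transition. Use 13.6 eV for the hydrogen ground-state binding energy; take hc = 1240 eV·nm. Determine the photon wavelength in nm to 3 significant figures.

For Z = 3 the level energies scale as Z², so the effective Rydberg energy is 13.6 × 9 = 122.4 eV.
ΔE = 122.4 × (1/4² − 1/9²) = 122.4 × 0.05015 = 6.139 eV.
λ = hc/ΔE = 1240 / 6.139 = 202 nm.

202 nm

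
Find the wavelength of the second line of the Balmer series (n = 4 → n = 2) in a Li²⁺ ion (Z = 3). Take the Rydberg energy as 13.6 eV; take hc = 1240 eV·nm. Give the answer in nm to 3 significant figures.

54.0 nm

The Balmer series terminates on n_f = 2; the second line has n_i = 2+2 = 4.
ΔE = 122.4 × (1/2² − 1/4²) = 22.95 eV.
λ = 1240 / 22.95 = 54.0 nm.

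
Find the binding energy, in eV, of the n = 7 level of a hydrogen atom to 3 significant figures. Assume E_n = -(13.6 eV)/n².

0.278 eV

E_7 = −13.60/49 = −0.278 eV, so ionization (to E = 0) requires 0.278 eV.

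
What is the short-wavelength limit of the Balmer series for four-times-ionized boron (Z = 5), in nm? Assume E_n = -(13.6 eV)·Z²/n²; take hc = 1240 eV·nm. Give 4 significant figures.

14.59 nm

The Balmer series has lower level n_f = 2; the series limit corresponds to n_i → ∞.
ΔE_max = 13.6 × 25 / 2² = 85.00 eV.
λ_min = 1240 / 85.00 = 14.59 nm.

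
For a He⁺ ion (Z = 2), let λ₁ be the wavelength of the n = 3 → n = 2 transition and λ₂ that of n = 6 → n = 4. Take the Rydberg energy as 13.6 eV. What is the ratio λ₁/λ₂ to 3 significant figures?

0.250

λ ∝ 1/ΔE ∝ 1/(1/n_f² − 1/n_i²), and the Z² and hc factors cancel in the ratio.
λ₁/λ₂ = (1/4² − 1/6²)/(1/2² − 1/3²) = 0.03472/0.1389 = 0.250.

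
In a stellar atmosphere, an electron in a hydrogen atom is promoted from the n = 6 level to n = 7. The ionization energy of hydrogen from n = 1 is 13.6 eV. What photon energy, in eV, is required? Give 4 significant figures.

0.1002 eV

E_7 = −13.60/49 = −0.2776 eV and E_6 = −13.60/36 = −0.3778 eV.
The photon energy is |E_7 − E_6| = 0.1002 eV.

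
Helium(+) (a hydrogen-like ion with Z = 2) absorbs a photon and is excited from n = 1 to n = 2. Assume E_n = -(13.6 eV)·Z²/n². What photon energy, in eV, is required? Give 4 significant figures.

The Bohr energies scale as Z², so for Z = 2: E_n = −54.40/n² eV.
E_2 = −54.40/4 = −13.60 eV and E_1 = −54.40/1 = −54.40 eV.
The photon energy is |E_2 − E_1| = 40.80 eV.

40.80 eV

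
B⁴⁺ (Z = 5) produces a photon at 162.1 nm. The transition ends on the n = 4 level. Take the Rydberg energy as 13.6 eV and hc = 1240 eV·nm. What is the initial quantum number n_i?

n_i = 5

The photon energy is ΔE = hc/λ = 1240 / 162.1 = 7.650 eV.
With Z = 5, ΔE = 340.0 × (1/n_f² − 1/n_i²), so 1/n_f² − 1/n_i² = 0.02250.
With n_f = 4: 1/n_i² = 1/16 − 0.02250 = 0.04000, so n_i ≈ 5.00.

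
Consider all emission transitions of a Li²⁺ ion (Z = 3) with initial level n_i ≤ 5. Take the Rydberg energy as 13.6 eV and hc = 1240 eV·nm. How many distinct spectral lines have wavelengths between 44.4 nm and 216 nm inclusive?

5

Enumerate all n_i → n_f pairs with 1 ≤ n_f < n_i ≤ 5 and compute λ = 1240 / [13.6·9·(1/n_f² − 1/n_i²)].
Lines falling in [44.4, 216] nm: 5→2 (48.24 nm), 4→2 (54.03 nm), 3→2 (72.94 nm), 5→3 (142.5 nm), 4→3 (208.4 nm).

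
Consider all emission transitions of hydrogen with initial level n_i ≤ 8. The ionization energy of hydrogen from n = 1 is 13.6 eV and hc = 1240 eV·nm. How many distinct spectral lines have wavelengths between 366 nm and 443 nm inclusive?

Enumerate all n_i → n_f pairs with 1 ≤ n_f < n_i ≤ 8 and compute λ = 1240 / [13.6·1·(1/n_f² − 1/n_i²)].
Lines falling in [366, 443] nm: 8→2 (389.0 nm), 7→2 (397.1 nm), 6→2 (410.3 nm), 5→2 (434.2 nm).

4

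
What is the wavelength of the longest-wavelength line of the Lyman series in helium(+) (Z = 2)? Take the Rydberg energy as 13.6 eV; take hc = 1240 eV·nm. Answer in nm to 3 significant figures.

The Lyman series terminates on n_f = 1; the first line has n_i = 1+1 = 2.
ΔE = 54.40 × (1/1² − 1/2²) = 40.80 eV.
λ = 1240 / 40.80 = 30.4 nm.

30.4 nm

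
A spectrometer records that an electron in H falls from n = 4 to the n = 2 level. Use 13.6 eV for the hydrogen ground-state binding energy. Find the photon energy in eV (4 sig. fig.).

E_4 = −13.60/16 = −0.8500 eV and E_2 = −13.60/4 = −3.400 eV.
The photon energy is |E_4 − E_2| = 2.550 eV.

2.550 eV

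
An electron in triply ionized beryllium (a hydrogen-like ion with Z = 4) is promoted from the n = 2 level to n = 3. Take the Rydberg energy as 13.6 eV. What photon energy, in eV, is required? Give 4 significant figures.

30.22 eV

The Bohr energies scale as Z², so for Z = 4: E_n = −217.6/n² eV.
E_3 = −217.6/9 = −24.18 eV and E_2 = −217.6/4 = −54.40 eV.
The photon energy is |E_3 − E_2| = 30.22 eV.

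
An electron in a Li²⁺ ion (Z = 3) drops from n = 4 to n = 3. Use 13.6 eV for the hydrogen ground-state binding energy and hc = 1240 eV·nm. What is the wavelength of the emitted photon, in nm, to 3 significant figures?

208 nm

For Z = 3 the level energies scale as Z², so the effective Rydberg energy is 13.6 × 9 = 122.4 eV.
ΔE = 122.4 × (1/3² − 1/4²) = 122.4 × 0.04861 = 5.950 eV.
λ = hc/ΔE = 1240 / 5.950 = 208 nm.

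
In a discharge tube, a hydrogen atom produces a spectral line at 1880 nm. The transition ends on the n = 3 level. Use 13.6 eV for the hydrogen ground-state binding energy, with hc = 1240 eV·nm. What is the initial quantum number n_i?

The photon energy is ΔE = hc/λ = 1240 / 1880 = 0.6596 eV.
With Z = 1, ΔE = 13.60 × (1/n_f² − 1/n_i²), so 1/n_f² − 1/n_i² = 0.04850.
With n_f = 3: 1/n_i² = 1/9 − 0.04850 = 0.06261, so n_i ≈ 4.00.

n_i = 4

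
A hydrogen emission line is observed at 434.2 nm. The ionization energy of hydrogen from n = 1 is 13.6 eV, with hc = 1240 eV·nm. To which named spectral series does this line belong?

Balmer

ΔE = 1240/434.2 = 2.856 eV.
This matches 13.6 × (1/2² − 1/5²), so n_f = 2: the Balmer series.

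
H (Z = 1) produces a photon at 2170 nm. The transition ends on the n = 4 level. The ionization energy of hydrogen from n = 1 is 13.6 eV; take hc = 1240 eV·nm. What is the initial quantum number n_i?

The photon energy is ΔE = hc/λ = 1240 / 2170 = 0.5714 eV.
With Z = 1, ΔE = 13.60 × (1/n_f² − 1/n_i²), so 1/n_f² − 1/n_i² = 0.04202.
With n_f = 4: 1/n_i² = 1/16 − 0.04202 = 0.02048, so n_i ≈ 6.99.

n_i = 7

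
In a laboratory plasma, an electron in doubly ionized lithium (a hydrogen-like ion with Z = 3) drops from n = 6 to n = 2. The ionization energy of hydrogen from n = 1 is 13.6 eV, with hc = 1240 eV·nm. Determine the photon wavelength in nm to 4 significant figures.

For Z = 3 the level energies scale as Z², so the effective Rydberg energy is 13.6 × 9 = 122.4 eV.
ΔE = 122.4 × (1/2² − 1/6²) = 122.4 × 0.2222 = 27.20 eV.
λ = hc/ΔE = 1240 / 27.20 = 45.59 nm.

45.59 nm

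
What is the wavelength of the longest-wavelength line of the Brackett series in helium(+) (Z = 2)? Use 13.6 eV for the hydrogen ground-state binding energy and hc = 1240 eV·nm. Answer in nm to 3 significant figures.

1010 nm

The Brackett series terminates on n_f = 4; the first line has n_i = 4+1 = 5.
ΔE = 54.40 × (1/4² − 1/5²) = 1.224 eV.
λ = 1240 / 1.224 = 1010 nm.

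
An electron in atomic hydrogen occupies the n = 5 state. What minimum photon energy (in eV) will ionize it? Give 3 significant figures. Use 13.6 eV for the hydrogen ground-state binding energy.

0.544 eV

E_5 = −13.60/25 = −0.544 eV, so ionization (to E = 0) requires 0.544 eV.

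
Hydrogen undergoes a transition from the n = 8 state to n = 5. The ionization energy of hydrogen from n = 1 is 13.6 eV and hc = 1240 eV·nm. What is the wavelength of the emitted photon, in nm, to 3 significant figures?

ΔE = 13.60 × (1/5² − 1/8²) = 13.60 × 0.02438 = 0.3315 eV.
λ = hc/ΔE = 1240 / 0.3315 = 3740 nm.

3740 nm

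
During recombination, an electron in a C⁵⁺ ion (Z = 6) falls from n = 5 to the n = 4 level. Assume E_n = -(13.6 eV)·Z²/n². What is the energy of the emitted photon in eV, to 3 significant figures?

The Bohr energies scale as Z², so for Z = 6: E_n = −489.6/n² eV.
E_5 = −489.6/25 = −19.58 eV and E_4 = −489.6/16 = −30.60 eV.
The photon energy is |E_5 − E_4| = 11.0 eV.

11.0 eV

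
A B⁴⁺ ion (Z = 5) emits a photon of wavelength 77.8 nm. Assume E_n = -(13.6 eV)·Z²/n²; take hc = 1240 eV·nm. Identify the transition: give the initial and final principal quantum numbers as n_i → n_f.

n_i = 8, n_f = 4

The photon energy is ΔE = hc/λ = 1240 / 77.8 = 15.94 eV.
With Z = 5, ΔE = 340.0 × (1/n_f² − 1/n_i²), so 1/n_f² − 1/n_i² = 0.04688.
Trying n_f = 4 gives 1/n_i² = 0.01562, i.e. n_i ≈ 8; this pair matches.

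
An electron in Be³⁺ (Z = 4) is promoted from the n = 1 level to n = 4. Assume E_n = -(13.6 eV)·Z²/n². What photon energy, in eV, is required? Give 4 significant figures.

204.0 eV

The Bohr energies scale as Z², so for Z = 4: E_n = −217.6/n² eV.
E_4 = −217.6/16 = −13.60 eV and E_1 = −217.6/1 = −217.6 eV.
The photon energy is |E_4 − E_1| = 204.0 eV.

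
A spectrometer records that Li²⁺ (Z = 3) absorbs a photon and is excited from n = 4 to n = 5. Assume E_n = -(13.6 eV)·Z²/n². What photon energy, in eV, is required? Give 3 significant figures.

The Bohr energies scale as Z², so for Z = 3: E_n = −122.4/n² eV.
E_5 = −122.4/25 = −4.896 eV and E_4 = −122.4/16 = −7.650 eV.
The photon energy is |E_5 − E_4| = 2.75 eV.

2.75 eV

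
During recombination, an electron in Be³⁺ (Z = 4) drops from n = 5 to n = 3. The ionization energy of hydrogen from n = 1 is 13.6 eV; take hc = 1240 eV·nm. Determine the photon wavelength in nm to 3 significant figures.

80.1 nm

For Z = 4 the level energies scale as Z², so the effective Rydberg energy is 13.6 × 16 = 217.6 eV.
ΔE = 217.6 × (1/3² − 1/5²) = 217.6 × 0.07111 = 15.47 eV.
λ = hc/ΔE = 1240 / 15.47 = 80.1 nm.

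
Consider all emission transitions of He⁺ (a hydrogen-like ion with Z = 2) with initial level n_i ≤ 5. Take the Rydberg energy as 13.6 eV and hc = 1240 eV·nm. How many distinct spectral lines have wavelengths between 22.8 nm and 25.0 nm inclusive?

Enumerate all n_i → n_f pairs with 1 ≤ n_f < n_i ≤ 5 and compute λ = 1240 / [13.6·4·(1/n_f² − 1/n_i²)].
Lines falling in [22.8, 25.0] nm: 5→1 (23.74 nm), 4→1 (24.31 nm).

2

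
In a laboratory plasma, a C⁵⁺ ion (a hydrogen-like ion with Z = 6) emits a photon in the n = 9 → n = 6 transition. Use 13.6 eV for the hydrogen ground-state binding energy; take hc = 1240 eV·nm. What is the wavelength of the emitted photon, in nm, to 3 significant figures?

164 nm

For Z = 6 the level energies scale as Z², so the effective Rydberg energy is 13.6 × 36 = 489.6 eV.
ΔE = 489.6 × (1/6² − 1/9²) = 489.6 × 0.01543 = 7.556 eV.
λ = hc/ΔE = 1240 / 7.556 = 164 nm.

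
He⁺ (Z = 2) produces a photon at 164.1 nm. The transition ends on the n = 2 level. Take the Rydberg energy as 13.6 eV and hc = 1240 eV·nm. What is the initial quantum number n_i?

n_i = 3

The photon energy is ΔE = hc/λ = 1240 / 164.1 = 7.556 eV.
With Z = 2, ΔE = 54.40 × (1/n_f² − 1/n_i²), so 1/n_f² − 1/n_i² = 0.1389.
With n_f = 2: 1/n_i² = 1/4 − 0.1389 = 0.1111, so n_i ≈ 3.00.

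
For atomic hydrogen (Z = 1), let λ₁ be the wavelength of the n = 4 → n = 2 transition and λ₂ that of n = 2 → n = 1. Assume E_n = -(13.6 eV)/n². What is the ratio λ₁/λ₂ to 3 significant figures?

λ ∝ 1/ΔE ∝ 1/(1/n_f² − 1/n_i²), and the Z² and hc factors cancel in the ratio.
λ₁/λ₂ = (1/1² − 1/2²)/(1/2² − 1/4²) = 0.7500/0.1875 = 4.00.

4.00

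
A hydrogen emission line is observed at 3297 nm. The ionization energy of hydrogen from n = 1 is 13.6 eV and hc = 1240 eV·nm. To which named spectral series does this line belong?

ΔE = 1240/3297 = 0.3761 eV.
This matches 13.6 × (1/5² − 1/9²), so n_f = 5: the Pfund series.

Pfund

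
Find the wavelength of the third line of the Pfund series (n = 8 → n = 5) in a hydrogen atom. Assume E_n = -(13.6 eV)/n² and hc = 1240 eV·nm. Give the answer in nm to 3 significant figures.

The Pfund series terminates on n_f = 5; the third line has n_i = 5+3 = 8.
ΔE = 13.60 × (1/5² − 1/8²) = 0.3315 eV.
λ = 1240 / 0.3315 = 3740 nm.

3740 nm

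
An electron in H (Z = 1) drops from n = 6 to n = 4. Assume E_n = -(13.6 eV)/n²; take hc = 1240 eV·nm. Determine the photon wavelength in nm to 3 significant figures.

ΔE = 13.60 × (1/4² − 1/6²) = 13.60 × 0.03472 = 0.4722 eV.
λ = hc/ΔE = 1240 / 0.4722 = 2630 nm.
This line belongs to the Brackett series.

2630 nm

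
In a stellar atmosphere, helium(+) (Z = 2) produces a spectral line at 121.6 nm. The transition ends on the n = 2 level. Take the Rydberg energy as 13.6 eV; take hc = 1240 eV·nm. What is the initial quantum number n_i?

n_i = 4

The photon energy is ΔE = hc/λ = 1240 / 121.6 = 10.20 eV.
With Z = 2, ΔE = 54.40 × (1/n_f² − 1/n_i²), so 1/n_f² − 1/n_i² = 0.1875.
With n_f = 2: 1/n_i² = 1/4 − 0.1875 = 0.06255, so n_i ≈ 4.00.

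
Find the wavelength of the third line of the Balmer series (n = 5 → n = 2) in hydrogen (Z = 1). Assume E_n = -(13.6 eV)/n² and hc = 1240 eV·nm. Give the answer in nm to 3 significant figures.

434 nm

The Balmer series terminates on n_f = 2; the third line has n_i = 2+3 = 5.
ΔE = 13.60 × (1/2² − 1/5²) = 2.856 eV.
λ = 1240 / 2.856 = 434 nm.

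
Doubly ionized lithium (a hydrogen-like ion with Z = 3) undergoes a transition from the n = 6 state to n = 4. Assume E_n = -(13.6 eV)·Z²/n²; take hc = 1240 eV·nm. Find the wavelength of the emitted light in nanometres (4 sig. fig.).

291.8 nm

For Z = 3 the level energies scale as Z², so the effective Rydberg energy is 13.6 × 9 = 122.4 eV.
ΔE = 122.4 × (1/4² − 1/6²) = 122.4 × 0.03472 = 4.250 eV.
λ = hc/ΔE = 1240 / 4.250 = 291.8 nm.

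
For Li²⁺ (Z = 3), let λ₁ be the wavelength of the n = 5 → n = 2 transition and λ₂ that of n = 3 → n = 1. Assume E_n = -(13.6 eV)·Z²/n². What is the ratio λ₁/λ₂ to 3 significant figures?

λ ∝ 1/ΔE ∝ 1/(1/n_f² − 1/n_i²), and the Z² and hc factors cancel in the ratio.
λ₁/λ₂ = (1/1² − 1/3²)/(1/2² − 1/5²) = 0.8889/0.2100 = 4.23.

4.23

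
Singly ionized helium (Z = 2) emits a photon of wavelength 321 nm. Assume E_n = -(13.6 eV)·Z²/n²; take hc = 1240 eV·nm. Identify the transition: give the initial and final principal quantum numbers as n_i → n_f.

n_i = 5, n_f = 3

The photon energy is ΔE = hc/λ = 1240 / 321 = 3.863 eV.
With Z = 2, ΔE = 54.40 × (1/n_f² − 1/n_i²), so 1/n_f² − 1/n_i² = 0.07101.
Trying n_f = 3 gives 1/n_i² = 0.04010, i.e. n_i ≈ 5; this pair matches.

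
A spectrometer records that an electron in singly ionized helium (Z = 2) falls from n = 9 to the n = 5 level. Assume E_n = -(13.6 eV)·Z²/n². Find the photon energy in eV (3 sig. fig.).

1.50 eV

The Bohr energies scale as Z², so for Z = 2: E_n = −54.40/n² eV.
E_9 = −54.40/81 = −0.6716 eV and E_5 = −54.40/25 = −2.176 eV.
The photon energy is |E_9 − E_5| = 1.50 eV.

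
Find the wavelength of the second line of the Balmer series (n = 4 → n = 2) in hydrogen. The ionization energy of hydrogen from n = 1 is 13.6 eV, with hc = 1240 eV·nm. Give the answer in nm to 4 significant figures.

486.3 nm

The Balmer series terminates on n_f = 2; the second line has n_i = 2+2 = 4.
ΔE = 13.60 × (1/2² − 1/4²) = 2.550 eV.
λ = 1240 / 2.550 = 486.3 nm.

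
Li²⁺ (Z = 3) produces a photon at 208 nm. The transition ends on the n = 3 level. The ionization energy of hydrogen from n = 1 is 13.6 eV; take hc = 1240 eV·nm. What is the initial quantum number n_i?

n_i = 4

The photon energy is ΔE = hc/λ = 1240 / 208 = 5.962 eV.
With Z = 3, ΔE = 122.4 × (1/n_f² − 1/n_i²), so 1/n_f² − 1/n_i² = 0.04871.
With n_f = 3: 1/n_i² = 1/9 − 0.04871 = 0.06241, so n_i ≈ 4.00.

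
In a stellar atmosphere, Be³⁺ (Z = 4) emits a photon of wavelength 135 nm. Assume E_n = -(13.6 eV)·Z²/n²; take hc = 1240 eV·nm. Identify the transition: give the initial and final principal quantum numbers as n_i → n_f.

n_i = 7, n_f = 4

The photon energy is ΔE = hc/λ = 1240 / 135 = 9.185 eV.
With Z = 4, ΔE = 217.6 × (1/n_f² − 1/n_i²), so 1/n_f² − 1/n_i² = 0.04221.
Trying n_f = 4 gives 1/n_i² = 0.02029, i.e. n_i ≈ 7; this pair matches.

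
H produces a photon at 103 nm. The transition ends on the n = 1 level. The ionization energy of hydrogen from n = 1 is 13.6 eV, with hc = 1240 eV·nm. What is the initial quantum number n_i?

n_i = 3

The photon energy is ΔE = hc/λ = 1240 / 103 = 12.04 eV.
With Z = 1, ΔE = 13.60 × (1/n_f² − 1/n_i²), so 1/n_f² − 1/n_i² = 0.8852.
With n_f = 1: 1/n_i² = 1/1 − 0.8852 = 0.1148, so n_i ≈ 2.95.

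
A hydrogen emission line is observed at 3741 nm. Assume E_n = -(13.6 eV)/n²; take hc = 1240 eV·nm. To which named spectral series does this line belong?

ΔE = 1240/3741 = 0.3315 eV.
This matches 13.6 × (1/5² − 1/8²), so n_f = 5: the Pfund series.

Pfund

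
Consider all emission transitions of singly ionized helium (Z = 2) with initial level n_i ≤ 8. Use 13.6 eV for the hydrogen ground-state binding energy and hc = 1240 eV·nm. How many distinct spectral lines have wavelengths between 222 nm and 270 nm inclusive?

Enumerate all n_i → n_f pairs with 1 ≤ n_f < n_i ≤ 8 and compute λ = 1240 / [13.6·4·(1/n_f² − 1/n_i²)].
Lines falling in [222, 270] nm: 8→3 (238.7 nm), 7→3 (251.3 nm).

2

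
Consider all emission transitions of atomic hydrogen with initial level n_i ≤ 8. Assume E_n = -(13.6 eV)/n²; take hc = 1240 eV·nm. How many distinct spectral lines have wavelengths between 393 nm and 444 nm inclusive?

Enumerate all n_i → n_f pairs with 1 ≤ n_f < n_i ≤ 8 and compute λ = 1240 / [13.6·1·(1/n_f² − 1/n_i²)].
Lines falling in [393, 444] nm: 7→2 (397.1 nm), 6→2 (410.3 nm), 5→2 (434.2 nm).

3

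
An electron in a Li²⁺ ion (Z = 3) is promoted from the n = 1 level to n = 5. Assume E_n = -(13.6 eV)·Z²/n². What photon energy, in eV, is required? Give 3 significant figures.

118 eV

The Bohr energies scale as Z², so for Z = 3: E_n = −122.4/n² eV.
E_5 = −122.4/25 = −4.896 eV and E_1 = −122.4/1 = −122.4 eV.
The photon energy is |E_5 − E_1| = 118 eV.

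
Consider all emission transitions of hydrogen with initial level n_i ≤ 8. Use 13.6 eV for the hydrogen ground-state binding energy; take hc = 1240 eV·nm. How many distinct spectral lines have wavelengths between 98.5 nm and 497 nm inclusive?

Enumerate all n_i → n_f pairs with 1 ≤ n_f < n_i ≤ 8 and compute λ = 1240 / [13.6·1·(1/n_f² − 1/n_i²)].
Lines falling in [98.5, 497] nm: 3→1 (102.6 nm), 2→1 (121.6 nm), 8→2 (389.0 nm), 7→2 (397.1 nm), 6→2 (410.3 nm), 5→2 (434.2 nm), 4→2 (486.3 nm).

7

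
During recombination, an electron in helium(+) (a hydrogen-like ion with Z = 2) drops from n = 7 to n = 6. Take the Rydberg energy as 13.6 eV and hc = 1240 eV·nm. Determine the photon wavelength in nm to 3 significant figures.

For Z = 2 the level energies scale as Z², so the effective Rydberg energy is 13.6 × 4 = 54.40 eV.
ΔE = 54.40 × (1/6² − 1/7²) = 54.40 × 0.007370 = 0.4009 eV.
λ = hc/ΔE = 1240 / 0.4009 = 3090 nm.

3090 nm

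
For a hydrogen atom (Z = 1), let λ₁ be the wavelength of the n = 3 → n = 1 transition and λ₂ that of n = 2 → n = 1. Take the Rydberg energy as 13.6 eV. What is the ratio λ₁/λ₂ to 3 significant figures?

λ ∝ 1/ΔE ∝ 1/(1/n_f² − 1/n_i²), and the Z² and hc factors cancel in the ratio.
λ₁/λ₂ = (1/1² − 1/2²)/(1/1² − 1/3²) = 0.7500/0.8889 = 0.844.

0.844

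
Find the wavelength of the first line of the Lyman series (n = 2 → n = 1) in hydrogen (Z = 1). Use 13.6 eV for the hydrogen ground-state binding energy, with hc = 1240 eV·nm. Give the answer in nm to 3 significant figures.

The Lyman series terminates on n_f = 1; the first line has n_i = 1+1 = 2.
ΔE = 13.60 × (1/1² − 1/2²) = 10.20 eV.
λ = 1240 / 10.20 = 122 nm.

122 nm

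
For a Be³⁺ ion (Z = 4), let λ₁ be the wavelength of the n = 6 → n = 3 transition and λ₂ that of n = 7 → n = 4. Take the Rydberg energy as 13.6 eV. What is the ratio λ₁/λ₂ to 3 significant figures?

λ ∝ 1/ΔE ∝ 1/(1/n_f² − 1/n_i²), and the Z² and hc factors cancel in the ratio.
λ₁/λ₂ = (1/4² − 1/7²)/(1/3² − 1/6²) = 0.04209/0.08333 = 0.505.

0.505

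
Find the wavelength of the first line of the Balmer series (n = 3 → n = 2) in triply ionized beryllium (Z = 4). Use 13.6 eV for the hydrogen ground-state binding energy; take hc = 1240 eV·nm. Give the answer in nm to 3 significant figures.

The Balmer series terminates on n_f = 2; the first line has n_i = 2+1 = 3.
ΔE = 217.6 × (1/2² − 1/3²) = 30.22 eV.
λ = 1240 / 30.22 = 41.0 nm.

41.0 nm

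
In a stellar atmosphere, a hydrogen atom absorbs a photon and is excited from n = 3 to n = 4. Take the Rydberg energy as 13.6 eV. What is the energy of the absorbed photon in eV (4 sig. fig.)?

E_4 = −13.60/16 = −0.8500 eV and E_3 = −13.60/9 = −1.511 eV.
The photon energy is |E_4 − E_3| = 0.6611 eV.

0.6611 eV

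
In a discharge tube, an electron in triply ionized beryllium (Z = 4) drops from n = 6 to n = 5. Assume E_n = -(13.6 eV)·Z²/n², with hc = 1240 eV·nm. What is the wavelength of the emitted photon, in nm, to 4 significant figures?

466.2 nm

For Z = 4 the level energies scale as Z², so the effective Rydberg energy is 13.6 × 16 = 217.6 eV.
ΔE = 217.6 × (1/5² − 1/6²) = 217.6 × 0.01222 = 2.660 eV.
λ = hc/ΔE = 1240 / 2.660 = 466.2 nm.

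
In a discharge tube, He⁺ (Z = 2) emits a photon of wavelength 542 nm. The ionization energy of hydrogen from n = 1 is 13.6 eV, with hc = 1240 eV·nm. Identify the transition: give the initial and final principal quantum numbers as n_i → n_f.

The photon energy is ΔE = hc/λ = 1240 / 542 = 2.288 eV.
With Z = 2, ΔE = 54.40 × (1/n_f² − 1/n_i²), so 1/n_f² − 1/n_i² = 0.04206.
Trying n_f = 4 gives 1/n_i² = 0.02044, i.e. n_i ≈ 7; this pair matches.

n_i = 7, n_f = 4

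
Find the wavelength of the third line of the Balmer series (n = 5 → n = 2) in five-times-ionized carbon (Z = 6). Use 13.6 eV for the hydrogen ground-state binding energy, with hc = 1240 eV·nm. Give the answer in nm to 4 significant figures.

The Balmer series terminates on n_f = 2; the third line has n_i = 2+3 = 5.
ΔE = 489.6 × (1/2² − 1/5²) = 102.8 eV.
λ = 1240 / 102.8 = 12.06 nm.

12.06 nm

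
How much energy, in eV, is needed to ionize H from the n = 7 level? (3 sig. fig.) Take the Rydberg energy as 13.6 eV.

E_7 = −13.60/49 = −0.278 eV, so ionization (to E = 0) requires 0.278 eV.

0.278 eV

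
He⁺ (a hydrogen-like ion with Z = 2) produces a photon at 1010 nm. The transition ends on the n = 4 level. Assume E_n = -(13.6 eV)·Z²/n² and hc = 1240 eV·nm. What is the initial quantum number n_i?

The photon energy is ΔE = hc/λ = 1240 / 1010 = 1.228 eV.
With Z = 2, ΔE = 54.40 × (1/n_f² − 1/n_i²), so 1/n_f² − 1/n_i² = 0.02257.
With n_f = 4: 1/n_i² = 1/16 − 0.02257 = 0.03993, so n_i ≈ 5.00.

n_i = 5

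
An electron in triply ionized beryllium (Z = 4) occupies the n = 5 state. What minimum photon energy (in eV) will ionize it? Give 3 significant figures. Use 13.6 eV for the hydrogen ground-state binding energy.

8.70 eV

E_n = −13.6 Z²/n² = −217.6/n² eV for Z = 4.
E_5 = −217.6/25 = −8.70 eV, so ionization (to E = 0) requires 8.70 eV.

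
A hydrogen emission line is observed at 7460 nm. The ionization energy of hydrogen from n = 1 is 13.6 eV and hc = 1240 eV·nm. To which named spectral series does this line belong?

Pfund

ΔE = 1240/7460 = 0.1662 eV.
This matches 13.6 × (1/5² − 1/6²), so n_f = 5: the Pfund series.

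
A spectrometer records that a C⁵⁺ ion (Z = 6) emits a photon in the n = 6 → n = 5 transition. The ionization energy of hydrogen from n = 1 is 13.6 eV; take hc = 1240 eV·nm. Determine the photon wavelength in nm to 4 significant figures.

For Z = 6 the level energies scale as Z², so the effective Rydberg energy is 13.6 × 36 = 489.6 eV.
ΔE = 489.6 × (1/5² − 1/6²) = 489.6 × 0.01222 = 5.984 eV.
λ = hc/ΔE = 1240 / 5.984 = 207.2 nm.

207.2 nm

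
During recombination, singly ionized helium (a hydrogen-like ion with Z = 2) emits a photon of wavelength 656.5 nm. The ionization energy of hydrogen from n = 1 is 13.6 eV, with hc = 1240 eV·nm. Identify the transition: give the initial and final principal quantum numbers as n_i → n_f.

n_i = 6, n_f = 4

The photon energy is ΔE = hc/λ = 1240 / 656.5 = 1.889 eV.
With Z = 2, ΔE = 54.40 × (1/n_f² − 1/n_i²), so 1/n_f² − 1/n_i² = 0.03472.
Trying n_f = 4 gives 1/n_i² = 0.02778, i.e. n_i ≈ 6; this pair matches.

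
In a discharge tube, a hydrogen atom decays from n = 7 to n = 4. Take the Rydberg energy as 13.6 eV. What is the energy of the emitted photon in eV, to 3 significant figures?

0.572 eV

E_7 = −13.60/49 = −0.2776 eV and E_4 = −13.60/16 = −0.8500 eV.
The photon energy is |E_7 − E_4| = 0.572 eV.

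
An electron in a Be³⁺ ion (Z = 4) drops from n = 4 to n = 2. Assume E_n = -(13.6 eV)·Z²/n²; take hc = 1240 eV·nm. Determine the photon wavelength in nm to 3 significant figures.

For Z = 4 the level energies scale as Z², so the effective Rydberg energy is 13.6 × 16 = 217.6 eV.
ΔE = 217.6 × (1/2² − 1/4²) = 217.6 × 0.1875 = 40.80 eV.
λ = hc/ΔE = 1240 / 40.80 = 30.4 nm.

30.4 nm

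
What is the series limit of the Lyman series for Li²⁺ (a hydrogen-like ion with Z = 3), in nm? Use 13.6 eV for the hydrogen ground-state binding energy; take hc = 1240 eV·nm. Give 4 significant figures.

The Lyman series has lower level n_f = 1; the series limit corresponds to n_i → ∞.
ΔE_max = 13.6 × 9 / 1² = 122.4 eV.
λ_min = 1240 / 122.4 = 10.13 nm.

10.13 nm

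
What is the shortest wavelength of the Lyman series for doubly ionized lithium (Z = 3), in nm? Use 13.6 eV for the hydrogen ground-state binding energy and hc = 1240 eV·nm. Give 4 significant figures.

10.13 nm

The Lyman series has lower level n_f = 1; the series limit corresponds to n_i → ∞.
ΔE_max = 13.6 × 9 / 1² = 122.4 eV.
λ_min = 1240 / 122.4 = 10.13 nm.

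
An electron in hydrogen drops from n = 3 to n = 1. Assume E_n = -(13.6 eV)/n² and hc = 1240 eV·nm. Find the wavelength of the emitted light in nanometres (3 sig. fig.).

103 nm

ΔE = 13.60 × (1/1² − 1/3²) = 13.60 × 0.8889 = 12.09 eV.
λ = hc/ΔE = 1240 / 12.09 = 103 nm.
This line belongs to the Lyman series.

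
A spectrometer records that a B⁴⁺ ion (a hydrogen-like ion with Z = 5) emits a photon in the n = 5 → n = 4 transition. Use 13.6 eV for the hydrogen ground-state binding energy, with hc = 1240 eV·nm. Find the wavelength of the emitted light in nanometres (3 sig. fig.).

162 nm

For Z = 5 the level energies scale as Z², so the effective Rydberg energy is 13.6 × 25 = 340.0 eV.
ΔE = 340.0 × (1/4² − 1/5²) = 340.0 × 0.02250 = 7.650 eV.
λ = hc/ΔE = 1240 / 7.650 = 162 nm.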